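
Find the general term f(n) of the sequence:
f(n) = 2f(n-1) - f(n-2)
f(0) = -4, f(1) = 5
Characteristic equation: x² - 2x + 1 = 0, which is (x - (1))².
Repeated root r = 1.
General solution: f(n) = (A + Bn)·(1)^n.
From f(0) = -4: A = -4.
From f(1) = 5: (A + B)·(1) = 5 ⇒ B = 9.
So f(n) = \left(9 n - 4\right) \cdot (1)^n.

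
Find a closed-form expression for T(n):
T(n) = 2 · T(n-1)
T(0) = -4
Pure geometric recurrence with ratio 2.
By induction T(n) = T(0) · (2)^n = - 4 \cdot 2^{n}.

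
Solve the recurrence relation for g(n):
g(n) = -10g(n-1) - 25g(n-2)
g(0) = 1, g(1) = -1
Characteristic equation: x² + 10x + 25 = 0, which is (x - (-5))².
Repeated root r = -5.
General solution: g(n) = (A + Bn)·(-5)^n.
From g(0) = 1: A = 1.
From g(1) = -1: (A + B)·(-5) = -1 ⇒ B = - \frac{4}{5}.
So g(n) = \left(1 - \frac{4 n}{5}\right) \cdot (-5)^n.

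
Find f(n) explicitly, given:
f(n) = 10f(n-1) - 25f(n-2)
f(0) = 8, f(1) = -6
Characteristic equation: x² - 10x + 25 = 0, which is (x - (5))².
Repeated root r = 5.
General solution: f(n) = (A + Bn)·(5)^n.
From f(0) = 8: A = 8.
From f(1) = -6: (A + B)·(5) = -6 ⇒ B = - \frac{46}{5}.
So f(n) = \left(8 - \frac{46 n}{5}\right) \cdot (5)^n.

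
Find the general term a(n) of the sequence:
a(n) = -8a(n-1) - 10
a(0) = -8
First-order linear non-homogeneous.
Homogeneous solution: a_h(n) = A·(-8)^n.
Try constant particular solution a_p = K: K = -8K - 10 ⇒ K = - \frac{10}{9}.
General: a(n) = A·(-8)^n - \frac{10}{9}.
Apply a(0) = -8: A - \frac{10}{9} = -8 ⇒ A = - \frac{62}{9}.
So a(n) = - \frac{62 \left(-8\right)^{n}}{9} - \frac{10}{9}.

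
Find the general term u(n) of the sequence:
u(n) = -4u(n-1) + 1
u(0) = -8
First-order linear non-homogeneous.
Homogeneous solution: u_h(n) = A·(-4)^n.
Try constant particular solution u_p = K: K = -4K + 1 ⇒ K = \frac{1}{5}.
General: u(n) = A·(-4)^n + \frac{1}{5}.
Apply u(0) = -8: A + \frac{1}{5} = -8 ⇒ A = - \frac{41}{5}.
So u(n) = \frac{1}{5} - \frac{41 \left(-4\right)^{n}}{5}.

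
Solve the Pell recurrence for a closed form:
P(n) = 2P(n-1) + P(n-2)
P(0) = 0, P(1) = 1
This is the Pell sequence.
Characteristic equation: x² - 2x - 1 = 0; roots r₁ = 1 + \sqrt{2}, r₂ = 1 - \sqrt{2}.
General: P(n) = A·r₁^n + B·r₂^n. Solving with P(0)=0, P(1)=1 gives A = \frac{\sqrt{2}}{4}, B = - \frac{\sqrt{2}}{4}.
So P(n) = \frac{\sqrt{2} \left(- \left(1 - \sqrt{2}\right)^{n} + \left(1 + \sqrt{2}\right)^{n}\right)}{4}.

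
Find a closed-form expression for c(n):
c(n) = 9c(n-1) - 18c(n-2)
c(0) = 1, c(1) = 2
Characteristic equation: x² - 9x + 18 = 0, which factors as (x - (6))(x - (3)) = 0.
Roots r₁ = 6, r₂ = 3 (distinct).
General solution: c(n) = A·(6)^n + B·(3)^n.
From c(0) = 1: A + B = 1.
From c(1) = 2: 6A + 3B = 2.
Solving: A = - \frac{1}{3}, B = \frac{4}{3}.
So c(n) = \frac{4 \cdot 3^{n}}{3} - \frac{6^{n}}{3}.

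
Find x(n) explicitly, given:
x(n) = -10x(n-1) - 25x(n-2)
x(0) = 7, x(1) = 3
Characteristic equation: x² + 10x + 25 = 0, which is (x - (-5))².
Repeated root r = -5.
General solution: x(n) = (A + Bn)·(-5)^n.
From x(0) = 7: A = 7.
From x(1) = 3: (A + B)·(-5) = 3 ⇒ B = - \frac{38}{5}.
So x(n) = \left(7 - \frac{38 n}{5}\right) \cdot (-5)^n.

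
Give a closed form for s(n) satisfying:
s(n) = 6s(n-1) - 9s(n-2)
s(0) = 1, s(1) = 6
Characteristic equation: x² - 6x + 9 = 0, which is (x - (3))².
Repeated root r = 3.
General solution: s(n) = (A + Bn)·(3)^n.
From s(0) = 1: A = 1.
From s(1) = 6: (A + B)·(3) = 6 ⇒ B = 1.
So s(n) = \left(n + 1\right) \cdot (3)^n.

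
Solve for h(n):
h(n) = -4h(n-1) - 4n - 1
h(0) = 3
First-order linear with linear forcing.
Homogeneous solution: h_h(n) = A·(-4)^n.
Try particular h_p(n) = pn + q. Substituting:
  pn + q = -4(p(n-1) + q) - 4n - 1.
Matching the n-coefficient: p = -4p - 4 ⇒ p = - \frac{4}{5}.
Matching constants: q = 4p - 4q - 1 ⇒ q = - \frac{21}{25}.
General: h(n) = A·(-4)^n - \frac{4 n}{5} - \frac{21}{25}.
Apply h(0) = 3: A - \frac{21}{25} = 3 ⇒ A = \frac{96}{25}.
So h(n) = \frac{96 \left(-4\right)^{n}}{25} - \frac{4 n}{5} - \frac{21}{25}.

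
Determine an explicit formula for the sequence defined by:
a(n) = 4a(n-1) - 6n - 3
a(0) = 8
First-order linear with linear forcing.
Homogeneous solution: a_h(n) = A·(4)^n.
Try particular a_p(n) = pn + q. Substituting:
  pn + q = 4(p(n-1) + q) - 6n - 3.
Matching the n-coefficient: p = 4p - 6 ⇒ p = 2.
Matching constants: q = -4p + 4q - 3 ⇒ q = \frac{11}{3}.
General: a(n) = A·(4)^n + 2 n + \frac{11}{3}.
Apply a(0) = 8: A + \frac{11}{3} = 8 ⇒ A = \frac{13}{3}.
So a(n) = \frac{13 \cdot 4^{n}}{3} + 2 n + \frac{11}{3}.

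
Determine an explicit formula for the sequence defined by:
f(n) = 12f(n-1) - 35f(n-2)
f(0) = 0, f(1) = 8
Characteristic equation: x² - 12x + 35 = 0, which factors as (x - (5))(x - (7)) = 0.
Roots r₁ = 5, r₂ = 7 (distinct).
General solution: f(n) = A·(5)^n + B·(7)^n.
From f(0) = 0: A + B = 0.
From f(1) = 8: 5A + 7B = 8.
Solving: A = -4, B = 4.
So f(n) = - 4 \cdot 5^{n} + 4 \cdot 7^{n}.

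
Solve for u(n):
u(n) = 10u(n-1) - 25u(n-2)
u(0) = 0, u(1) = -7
Characteristic equation: x² - 10x + 25 = 0, which is (x - (5))².
Repeated root r = 5.
General solution: u(n) = (A + Bn)·(5)^n.
From u(0) = 0: A = 0.
From u(1) = -7: (A + B)·(5) = -7 ⇒ B = - \frac{7}{5}.
So u(n) = \left(- \frac{7 n}{5}\right) \cdot (5)^n.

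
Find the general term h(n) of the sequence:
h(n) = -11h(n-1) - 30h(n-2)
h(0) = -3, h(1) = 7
Characteristic equation: x² + 11x + 30 = 0, which factors as (x - (-6))(x - (-5)) = 0.
Roots r₁ = -6, r₂ = -5 (distinct).
General solution: h(n) = A·(-6)^n + B·(-5)^n.
From h(0) = -3: A + B = -3.
From h(1) = 7: -6A - 5B = 7.
Solving: A = 8, B = -11.
So h(n) = - 11 \left(-5\right)^{n} + 8 \left(-6\right)^{n}.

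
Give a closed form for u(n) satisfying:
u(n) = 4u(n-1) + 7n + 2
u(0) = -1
First-order linear with linear forcing.
Homogeneous solution: u_h(n) = A·(4)^n.
Try particular u_p(n) = pn + q. Substituting:
  pn + q = 4(p(n-1) + q) + 7n + 2.
Matching the n-coefficient: p = 4p + 7 ⇒ p = - \frac{7}{3}.
Matching constants: q = -4p + 4q + 2 ⇒ q = - \frac{34}{9}.
General: u(n) = A·(4)^n - \frac{7 n}{3} - \frac{34}{9}.
Apply u(0) = -1: A - \frac{34}{9} = -1 ⇒ A = \frac{25}{9}.
So u(n) = \frac{25 \cdot 4^{n}}{9} - \frac{7 n}{3} - \frac{34}{9}.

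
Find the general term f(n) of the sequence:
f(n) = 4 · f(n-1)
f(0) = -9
Pure geometric recurrence with ratio 4.
By induction f(n) = f(0) · (4)^n = - 9 \cdot 4^{n}.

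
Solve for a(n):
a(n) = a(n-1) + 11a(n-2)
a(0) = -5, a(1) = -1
Characteristic equation: x² - x - 11 = 0.
Discriminant Δ = (1)² + 4·(11) = 45.
Roots r₁,₂ = (1 ± √45)/2, so r₁ = \frac{1}{2} + \frac{3 \sqrt{5}}{2}, r₂ = \frac{1}{2} - \frac{3 \sqrt{5}}{2}.
General solution: a(n) = A·r₁^n + B·r₂^n.
From the initial conditions, A + B = -5 and r₁A + r₂B = -1.
Since r₁ - r₂ = √45: A = (-1 - (-5)r₂)/√45 = - \frac{5}{2} + \frac{\sqrt{5}}{10}, and B = -5 - A = - \frac{5}{2} - \frac{\sqrt{5}}{10}.
So a(n) = \left(- \frac{5}{2} + \frac{\sqrt{5}}{10}\right)\left(\frac{1}{2} + \frac{3 \sqrt{5}}{2}\right)^n + \left(- \frac{5}{2} - \frac{\sqrt{5}}{10}\right)\left(\frac{1}{2} - \frac{3 \sqrt{5}}{2}\right)^n.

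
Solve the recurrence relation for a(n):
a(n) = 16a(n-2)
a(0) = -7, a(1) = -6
Characteristic equation: x² - 16 = 0, which factors as (x - (-4))(x - (4)) = 0.
Roots r₁ = -4, r₂ = 4 (distinct).
General solution: a(n) = A·(-4)^n + B·(4)^n.
From a(0) = -7: A + B = -7.
From a(1) = -6: -4A + 4B = -6.
Solving: A = - \frac{11}{4}, B = - \frac{17}{4}.
So a(n) = - \frac{11 \left(-4\right)^{n}}{4} - \frac{17 \cdot 4^{n}}{4}.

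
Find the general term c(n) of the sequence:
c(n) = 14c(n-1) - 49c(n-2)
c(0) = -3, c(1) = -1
Characteristic equation: x² - 14x + 49 = 0, which is (x - (7))².
Repeated root r = 7.
General solution: c(n) = (A + Bn)·(7)^n.
From c(0) = -3: A = -3.
From c(1) = -1: (A + B)·(7) = -1 ⇒ B = \frac{20}{7}.
So c(n) = \left(\frac{20 n}{7} - 3\right) \cdot (7)^n.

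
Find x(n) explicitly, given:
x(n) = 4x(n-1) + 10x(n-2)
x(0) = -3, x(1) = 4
Characteristic equation: x² - 4x - 10 = 0.
Discriminant Δ = (4)² + 4·(10) = 56.
Roots r₁,₂ = (4 ± √56)/2, so r₁ = 2 + \sqrt{14}, r₂ = 2 - \sqrt{14}.
General solution: x(n) = A·r₁^n + B·r₂^n.
From the initial conditions, A + B = -3 and r₁A + r₂B = 4.
Since r₁ - r₂ = √56: A = (4 - (-3)r₂)/√56 = - \frac{3}{2} + \frac{5 \sqrt{14}}{14}, and B = -3 - A = - \frac{3}{2} - \frac{5 \sqrt{14}}{14}.
So x(n) = \left(- \frac{3}{2} + \frac{5 \sqrt{14}}{14}\right)\left(2 + \sqrt{14}\right)^n + \left(- \frac{3}{2} - \frac{5 \sqrt{14}}{14}\right)\left(2 - \sqrt{14}\right)^n.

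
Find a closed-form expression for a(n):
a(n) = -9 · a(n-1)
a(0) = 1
Pure geometric recurrence with ratio -9.
By induction a(n) = a(0) · (-9)^n = \left(-9\right)^{n}.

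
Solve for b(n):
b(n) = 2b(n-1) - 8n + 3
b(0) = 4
First-order linear with linear forcing.
Homogeneous solution: b_h(n) = A·(2)^n.
Try particular b_p(n) = pn + q. Substituting:
  pn + q = 2(p(n-1) + q) - 8n + 3.
Matching the n-coefficient: p = 2p - 8 ⇒ p = 8.
Matching constants: q = -2p + 2q + 3 ⇒ q = 13.
General: b(n) = A·(2)^n + 8 n + 13.
Apply b(0) = 4: A + 13 = 4 ⇒ A = -9.
So b(n) = - 9 \cdot 2^{n} + 8 n + 13.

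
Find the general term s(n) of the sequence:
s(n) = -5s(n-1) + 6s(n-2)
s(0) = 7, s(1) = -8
Characteristic equation: x² + 5x - 6 = 0, which factors as (x - (-6))(x - (1)) = 0.
Roots r₁ = -6, r₂ = 1 (distinct).
General solution: s(n) = A·(-6)^n + B·(1)^n.
From s(0) = 7: A + B = 7.
From s(1) = -8: -6A + B = -8.
Solving: A = \frac{15}{7}, B = \frac{34}{7}.
So s(n) = \frac{15 \left(-6\right)^{n}}{7} + \frac{34}{7}.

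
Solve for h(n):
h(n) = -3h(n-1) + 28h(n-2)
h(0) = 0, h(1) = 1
Characteristic equation: x² + 3x - 28 = 0, which factors as (x - (4))(x - (-7)) = 0.
Roots r₁ = 4, r₂ = -7 (distinct).
General solution: h(n) = A·(4)^n + B·(-7)^n.
From h(0) = 0: A + B = 0.
From h(1) = 1: 4A - 7B = 1.
Solving: A = \frac{1}{11}, B = - \frac{1}{11}.
So h(n) = - \frac{\left(-7\right)^{n}}{11} + \frac{4^{n}}{11}.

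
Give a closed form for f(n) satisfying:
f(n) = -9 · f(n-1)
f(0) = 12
Pure geometric recurrence with ratio -9.
By induction f(n) = f(0) · (-9)^n = 12 \left(-9\right)^{n}.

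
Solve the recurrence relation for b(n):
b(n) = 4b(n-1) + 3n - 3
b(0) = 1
First-order linear with linear forcing.
Homogeneous solution: b_h(n) = A·(4)^n.
Try particular b_p(n) = pn + q. Substituting:
  pn + q = 4(p(n-1) + q) + 3n - 3.
Matching the n-coefficient: p = 4p + 3 ⇒ p = -1.
Matching constants: q = -4p + 4q - 3 ⇒ q = - \frac{1}{3}.
General: b(n) = A·(4)^n - n - \frac{1}{3}.
Apply b(0) = 1: A - \frac{1}{3} = 1 ⇒ A = \frac{4}{3}.
So b(n) = \frac{4 \cdot 4^{n}}{3} - n - \frac{1}{3}.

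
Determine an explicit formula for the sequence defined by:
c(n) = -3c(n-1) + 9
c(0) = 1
First-order linear non-homogeneous.
Homogeneous solution: c_h(n) = A·(-3)^n.
Try constant particular solution c_p = K: K = -3K + 9 ⇒ K = \frac{9}{4}.
General: c(n) = A·(-3)^n + \frac{9}{4}.
Apply c(0) = 1: A + \frac{9}{4} = 1 ⇒ A = - \frac{5}{4}.
So c(n) = \frac{9}{4} - \frac{5 \left(-3\right)^{n}}{4}.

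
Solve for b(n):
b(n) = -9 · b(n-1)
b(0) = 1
Pure geometric recurrence with ratio -9.
By induction b(n) = b(0) · (-9)^n = \left(-9\right)^{n}.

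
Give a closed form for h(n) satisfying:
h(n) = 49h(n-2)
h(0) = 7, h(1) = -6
Characteristic equation: x² - 49 = 0, which factors as (x - (-7))(x - (7)) = 0.
Roots r₁ = -7, r₂ = 7 (distinct).
General solution: h(n) = A·(-7)^n + B·(7)^n.
From h(0) = 7: A + B = 7.
From h(1) = -6: -7A + 7B = -6.
Solving: A = \frac{55}{14}, B = \frac{43}{14}.
So h(n) = \frac{55 \left(-7\right)^{n}}{14} + \frac{43 \cdot 7^{n}}{14}.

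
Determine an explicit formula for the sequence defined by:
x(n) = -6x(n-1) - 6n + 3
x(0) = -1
First-order linear with linear forcing.
Homogeneous solution: x_h(n) = A·(-6)^n.
Try particular x_p(n) = pn + q. Substituting:
  pn + q = -6(p(n-1) + q) - 6n + 3.
Matching the n-coefficient: p = -6p - 6 ⇒ p = - \frac{6}{7}.
Matching constants: q = 6p - 6q + 3 ⇒ q = - \frac{15}{49}.
General: x(n) = A·(-6)^n - \frac{6 n}{7} - \frac{15}{49}.
Apply x(0) = -1: A - \frac{15}{49} = -1 ⇒ A = - \frac{34}{49}.
So x(n) = - \frac{34 \left(-6\right)^{n}}{49} - \frac{6 n}{7} - \frac{15}{49}.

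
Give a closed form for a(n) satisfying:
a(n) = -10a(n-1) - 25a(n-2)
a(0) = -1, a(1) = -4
Characteristic equation: x² + 10x + 25 = 0, which is (x - (-5))².
Repeated root r = -5.
General solution: a(n) = (A + Bn)·(-5)^n.
From a(0) = -1: A = -1.
From a(1) = -4: (A + B)·(-5) = -4 ⇒ B = \frac{9}{5}.
So a(n) = \left(\frac{9 n}{5} - 1\right) \cdot (-5)^n.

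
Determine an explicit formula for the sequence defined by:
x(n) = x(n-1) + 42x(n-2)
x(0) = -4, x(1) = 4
Characteristic equation: x² - x - 42 = 0, which factors as (x - (-6))(x - (7)) = 0.
Roots r₁ = -6, r₂ = 7 (distinct).
General solution: x(n) = A·(-6)^n + B·(7)^n.
From x(0) = -4: A + B = -4.
From x(1) = 4: -6A + 7B = 4.
Solving: A = - \frac{32}{13}, B = - \frac{20}{13}.
So x(n) = - \frac{32 \left(-6\right)^{n}}{13} - \frac{20 \cdot 7^{n}}{13}.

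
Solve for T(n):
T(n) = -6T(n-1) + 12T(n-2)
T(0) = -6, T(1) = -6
Characteristic equation: x² + 6x - 12 = 0.
Discriminant Δ = (-6)² + 4·(12) = 84.
Roots r₁,₂ = (-6 ± √84)/2, so r₁ = -3 + \sqrt{21}, r₂ = - \sqrt{21} - 3.
General solution: T(n) = A·r₁^n + B·r₂^n.
From the initial conditions, A + B = -6 and r₁A + r₂B = -6.
Since r₁ - r₂ = √84: A = (-6 - (-6)r₂)/√84 = -3 - \frac{4 \sqrt{21}}{7}, and B = -6 - A = -3 + \frac{4 \sqrt{21}}{7}.
So T(n) = \left(-3 - \frac{4 \sqrt{21}}{7}\right)\left(-3 + \sqrt{21}\right)^n + \left(-3 + \frac{4 \sqrt{21}}{7}\right)\left(- \sqrt{21} - 3\right)^n.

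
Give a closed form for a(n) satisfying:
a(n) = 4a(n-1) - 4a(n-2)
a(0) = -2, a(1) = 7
Characteristic equation: x² - 4x + 4 = 0, which is (x - (2))².
Repeated root r = 2.
General solution: a(n) = (A + Bn)·(2)^n.
From a(0) = -2: A = -2.
From a(1) = 7: (A + B)·(2) = 7 ⇒ B = \frac{11}{2}.
So a(n) = \left(\frac{11 n}{2} - 2\right) \cdot (2)^n.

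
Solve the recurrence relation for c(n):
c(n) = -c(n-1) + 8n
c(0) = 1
First-order linear with linear forcing.
Homogeneous solution: c_h(n) = A·(-1)^n.
Try particular c_p(n) = pn + q. Substituting:
  pn + q = -(p(n-1) + q) + 8n.
Matching the n-coefficient: p = -p + 8 ⇒ p = 4.
Matching constants: q = p - q ⇒ q = 2.
General: c(n) = A·(-1)^n + 4 n + 2.
Apply c(0) = 1: A + 2 = 1 ⇒ A = -1.
So c(n) = - \left(-1\right)^{n} + 4 n + 2.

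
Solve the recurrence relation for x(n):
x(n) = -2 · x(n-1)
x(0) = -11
Pure geometric recurrence with ratio -2.
By induction x(n) = x(0) · (-2)^n = - 11 \left(-2\right)^{n}.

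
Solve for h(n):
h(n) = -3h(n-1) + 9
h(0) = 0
First-order linear non-homogeneous.
Homogeneous solution: h_h(n) = A·(-3)^n.
Try constant particular solution h_p = K: K = -3K + 9 ⇒ K = \frac{9}{4}.
General: h(n) = A·(-3)^n + \frac{9}{4}.
Apply h(0) = 0: A + \frac{9}{4} = 0 ⇒ A = - \frac{9}{4}.
So h(n) = \frac{9}{4} - \frac{9 \left(-3\right)^{n}}{4}.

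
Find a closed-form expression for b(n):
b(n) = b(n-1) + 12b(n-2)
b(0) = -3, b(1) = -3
Characteristic equation: x² - x - 12 = 0, which factors as (x - (-3))(x - (4)) = 0.
Roots r₁ = -3, r₂ = 4 (distinct).
General solution: b(n) = A·(-3)^n + B·(4)^n.
From b(0) = -3: A + B = -3.
From b(1) = -3: -3A + 4B = -3.
Solving: A = - \frac{9}{7}, B = - \frac{12}{7}.
So b(n) = - \frac{9 \left(-3\right)^{n}}{7} - \frac{12 \cdot 4^{n}}{7}.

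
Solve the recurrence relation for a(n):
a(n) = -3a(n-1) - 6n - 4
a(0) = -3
First-order linear with linear forcing.
Homogeneous solution: a_h(n) = A·(-3)^n.
Try particular a_p(n) = pn + q. Substituting:
  pn + q = -3(p(n-1) + q) - 6n - 4.
Matching the n-coefficient: p = -3p - 6 ⇒ p = - \frac{3}{2}.
Matching constants: q = 3p - 3q - 4 ⇒ q = - \frac{17}{8}.
General: a(n) = A·(-3)^n - \frac{3 n}{2} - \frac{17}{8}.
Apply a(0) = -3: A - \frac{17}{8} = -3 ⇒ A = - \frac{7}{8}.
So a(n) = - \frac{7 \left(-3\right)^{n}}{8} - \frac{3 n}{2} - \frac{17}{8}.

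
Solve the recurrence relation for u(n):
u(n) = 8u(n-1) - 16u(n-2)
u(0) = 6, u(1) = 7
Characteristic equation: x² - 8x + 16 = 0, which is (x - (4))².
Repeated root r = 4.
General solution: u(n) = (A + Bn)·(4)^n.
From u(0) = 6: A = 6.
From u(1) = 7: (A + B)·(4) = 7 ⇒ B = - \frac{17}{4}.
So u(n) = \left(6 - \frac{17 n}{4}\right) \cdot (4)^n.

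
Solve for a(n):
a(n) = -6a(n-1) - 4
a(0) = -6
First-order linear non-homogeneous.
Homogeneous solution: a_h(n) = A·(-6)^n.
Try constant particular solution a_p = K: K = -6K - 4 ⇒ K = - \frac{4}{7}.
General: a(n) = A·(-6)^n - \frac{4}{7}.
Apply a(0) = -6: A - \frac{4}{7} = -6 ⇒ A = - \frac{38}{7}.
So a(n) = - \frac{38 \left(-6\right)^{n}}{7} - \frac{4}{7}.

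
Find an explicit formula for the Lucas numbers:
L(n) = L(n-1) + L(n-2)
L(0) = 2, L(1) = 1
This is the Lucas sequence.
Characteristic equation: x² - x - 1 = 0; roots r₁ = \frac{1}{2} + \frac{\sqrt{5}}{2}, r₂ = \frac{1}{2} - \frac{\sqrt{5}}{2}.
General: L(n) = A·r₁^n + B·r₂^n. Solving with L(0)=2, L(1)=1 gives A = 1, B = 1.
So L(n) = 2^{- n} \left(\left(1 - \sqrt{5}\right)^{n} + \left(1 + \sqrt{5}\right)^{n}\right).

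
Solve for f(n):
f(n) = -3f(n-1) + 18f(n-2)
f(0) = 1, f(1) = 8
Characteristic equation: x² + 3x - 18 = 0, which factors as (x - (3))(x - (-6)) = 0.
Roots r₁ = 3, r₂ = -6 (distinct).
General solution: f(n) = A·(3)^n + B·(-6)^n.
From f(0) = 1: A + B = 1.
From f(1) = 8: 3A - 6B = 8.
Solving: A = \frac{14}{9}, B = - \frac{5}{9}.
So f(n) = - \frac{5 \left(-6\right)^{n}}{9} + \frac{14 \cdot 3^{n}}{9}.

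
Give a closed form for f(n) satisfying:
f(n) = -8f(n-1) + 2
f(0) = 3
First-order linear non-homogeneous.
Homogeneous solution: f_h(n) = A·(-8)^n.
Try constant particular solution f_p = K: K = -8K + 2 ⇒ K = \frac{2}{9}.
General: f(n) = A·(-8)^n + \frac{2}{9}.
Apply f(0) = 3: A + \frac{2}{9} = 3 ⇒ A = \frac{25}{9}.
So f(n) = \frac{25 \left(-8\right)^{n}}{9} + \frac{2}{9}.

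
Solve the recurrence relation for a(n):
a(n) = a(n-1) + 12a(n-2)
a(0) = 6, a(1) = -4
Characteristic equation: x² - x - 12 = 0, which factors as (x - (4))(x - (-3)) = 0.
Roots r₁ = 4, r₂ = -3 (distinct).
General solution: a(n) = A·(4)^n + B·(-3)^n.
From a(0) = 6: A + B = 6.
From a(1) = -4: 4A - 3B = -4.
Solving: A = 2, B = 4.
So a(n) = 4 \left(-3\right)^{n} + 2 \cdot 4^{n}.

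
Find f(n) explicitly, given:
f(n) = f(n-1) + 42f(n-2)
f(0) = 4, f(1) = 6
Characteristic equation: x² - x - 42 = 0, which factors as (x - (7))(x - (-6)) = 0.
Roots r₁ = 7, r₂ = -6 (distinct).
General solution: f(n) = A·(7)^n + B·(-6)^n.
From f(0) = 4: A + B = 4.
From f(1) = 6: 7A - 6B = 6.
Solving: A = \frac{30}{13}, B = \frac{22}{13}.
So f(n) = \frac{22 \left(-6\right)^{n}}{13} + \frac{30 \cdot 7^{n}}{13}.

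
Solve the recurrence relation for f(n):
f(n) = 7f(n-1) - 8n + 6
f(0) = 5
First-order linear with linear forcing.
Homogeneous solution: f_h(n) = A·(7)^n.
Try particular f_p(n) = pn + q. Substituting:
  pn + q = 7(p(n-1) + q) - 8n + 6.
Matching the n-coefficient: p = 7p - 8 ⇒ p = \frac{4}{3}.
Matching constants: q = -7p + 7q + 6 ⇒ q = \frac{5}{9}.
General: f(n) = A·(7)^n + \frac{4 n}{3} + \frac{5}{9}.
Apply f(0) = 5: A + \frac{5}{9} = 5 ⇒ A = \frac{40}{9}.
So f(n) = \frac{40 \cdot 7^{n}}{9} + \frac{4 n}{3} + \frac{5}{9}.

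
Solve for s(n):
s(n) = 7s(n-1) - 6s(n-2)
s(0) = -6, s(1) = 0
Characteristic equation: x² - 7x + 6 = 0, which factors as (x - (6))(x - (1)) = 0.
Roots r₁ = 6, r₂ = 1 (distinct).
General solution: s(n) = A·(6)^n + B·(1)^n.
From s(0) = -6: A + B = -6.
From s(1) = 0: 6A + B = 0.
Solving: A = \frac{6}{5}, B = - \frac{36}{5}.
So s(n) = \frac{6 \cdot 6^{n}}{5} - \frac{36}{5}.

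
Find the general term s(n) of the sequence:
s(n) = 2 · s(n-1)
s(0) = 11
Pure geometric recurrence with ratio 2.
By induction s(n) = s(0) · (2)^n = 11 \cdot 2^{n}.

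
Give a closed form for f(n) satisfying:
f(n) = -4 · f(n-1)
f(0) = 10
Pure geometric recurrence with ratio -4.
By induction f(n) = f(0) · (-4)^n = 10 \left(-4\right)^{n}.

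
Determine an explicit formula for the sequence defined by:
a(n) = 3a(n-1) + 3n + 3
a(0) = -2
First-order linear with linear forcing.
Homogeneous solution: a_h(n) = A·(3)^n.
Try particular a_p(n) = pn + q. Substituting:
  pn + q = 3(p(n-1) + q) + 3n + 3.
Matching the n-coefficient: p = 3p + 3 ⇒ p = - \frac{3}{2}.
Matching constants: q = -3p + 3q + 3 ⇒ q = - \frac{15}{4}.
General: a(n) = A·(3)^n - \frac{3 n}{2} - \frac{15}{4}.
Apply a(0) = -2: A - \frac{15}{4} = -2 ⇒ A = \frac{7}{4}.
So a(n) = \frac{7 \cdot 3^{n}}{4} - \frac{3 n}{2} - \frac{15}{4}.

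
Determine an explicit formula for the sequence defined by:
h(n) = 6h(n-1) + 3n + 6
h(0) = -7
First-order linear with linear forcing.
Homogeneous solution: h_h(n) = A·(6)^n.
Try particular h_p(n) = pn + q. Substituting:
  pn + q = 6(p(n-1) + q) + 3n + 6.
Matching the n-coefficient: p = 6p + 3 ⇒ p = - \frac{3}{5}.
Matching constants: q = -6p + 6q + 6 ⇒ q = - \frac{48}{25}.
General: h(n) = A·(6)^n - \frac{3 n}{5} - \frac{48}{25}.
Apply h(0) = -7: A - \frac{48}{25} = -7 ⇒ A = - \frac{127}{25}.
So h(n) = - \frac{127 \cdot 6^{n}}{25} - \frac{3 n}{5} - \frac{48}{25}.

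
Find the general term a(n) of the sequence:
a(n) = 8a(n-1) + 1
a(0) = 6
First-order linear non-homogeneous.
Homogeneous solution: a_h(n) = A·(8)^n.
Try constant particular solution a_p = K: K = 8K + 1 ⇒ K = - \frac{1}{7}.
General: a(n) = A·(8)^n - \frac{1}{7}.
Apply a(0) = 6: A - \frac{1}{7} = 6 ⇒ A = \frac{43}{7}.
So a(n) = \frac{43 \cdot 8^{n}}{7} - \frac{1}{7}.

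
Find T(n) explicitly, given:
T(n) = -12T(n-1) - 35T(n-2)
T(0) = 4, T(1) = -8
Characteristic equation: x² + 12x + 35 = 0, which factors as (x - (-5))(x - (-7)) = 0.
Roots r₁ = -5, r₂ = -7 (distinct).
General solution: T(n) = A·(-5)^n + B·(-7)^n.
From T(0) = 4: A + B = 4.
From T(1) = -8: -5A - 7B = -8.
Solving: A = 10, B = -6.
So T(n) = 10 \left(-5\right)^{n} - 6 \left(-7\right)^{n}.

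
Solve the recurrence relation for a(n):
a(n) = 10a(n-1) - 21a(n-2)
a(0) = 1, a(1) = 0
Characteristic equation: x² - 10x + 21 = 0, which factors as (x - (3))(x - (7)) = 0.
Roots r₁ = 3, r₂ = 7 (distinct).
General solution: a(n) = A·(3)^n + B·(7)^n.
From a(0) = 1: A + B = 1.
From a(1) = 0: 3A + 7B = 0.
Solving: A = \frac{7}{4}, B = - \frac{3}{4}.
So a(n) = \frac{7 \cdot 3^{n}}{4} - \frac{3 \cdot 7^{n}}{4}.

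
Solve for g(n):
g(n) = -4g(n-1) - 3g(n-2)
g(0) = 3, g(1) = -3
Characteristic equation: x² + 4x + 3 = 0, which factors as (x - (-3))(x - (-1)) = 0.
Roots r₁ = -3, r₂ = -1 (distinct).
General solution: g(n) = A·(-3)^n + B·(-1)^n.
From g(0) = 3: A + B = 3.
From g(1) = -3: -3A - B = -3.
Solving: A = 0, B = 3.
So g(n) = 3 \left(-1\right)^{n}.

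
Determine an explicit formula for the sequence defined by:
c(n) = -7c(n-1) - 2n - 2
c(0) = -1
First-order linear with linear forcing.
Homogeneous solution: c_h(n) = A·(-7)^n.
Try particular c_p(n) = pn + q. Substituting:
  pn + q = -7(p(n-1) + q) - 2n - 2.
Matching the n-coefficient: p = -7p - 2 ⇒ p = - \frac{1}{4}.
Matching constants: q = 7p - 7q - 2 ⇒ q = - \frac{15}{32}.
General: c(n) = A·(-7)^n - \frac{n}{4} - \frac{15}{32}.
Apply c(0) = -1: A - \frac{15}{32} = -1 ⇒ A = - \frac{17}{32}.
So c(n) = - \frac{17 \left(-7\right)^{n}}{32} - \frac{n}{4} - \frac{15}{32}.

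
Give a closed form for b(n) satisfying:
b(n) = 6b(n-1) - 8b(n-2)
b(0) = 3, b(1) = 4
Characteristic equation: x² - 6x + 8 = 0, which factors as (x - (4))(x - (2)) = 0.
Roots r₁ = 4, r₂ = 2 (distinct).
General solution: b(n) = A·(4)^n + B·(2)^n.
From b(0) = 3: A + B = 3.
From b(1) = 4: 4A + 2B = 4.
Solving: A = -1, B = 4.
So b(n) = 4 \cdot 2^{n} - 4^{n}.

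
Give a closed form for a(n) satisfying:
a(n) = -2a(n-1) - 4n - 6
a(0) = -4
First-order linear with linear forcing.
Homogeneous solution: a_h(n) = A·(-2)^n.
Try particular a_p(n) = pn + q. Substituting:
  pn + q = -2(p(n-1) + q) - 4n - 6.
Matching the n-coefficient: p = -2p - 4 ⇒ p = - \frac{4}{3}.
Matching constants: q = 2p - 2q - 6 ⇒ q = - \frac{26}{9}.
General: a(n) = A·(-2)^n - \frac{4 n}{3} - \frac{26}{9}.
Apply a(0) = -4: A - \frac{26}{9} = -4 ⇒ A = - \frac{10}{9}.
So a(n) = - \frac{10 \left(-2\right)^{n}}{9} - \frac{4 n}{3} - \frac{26}{9}.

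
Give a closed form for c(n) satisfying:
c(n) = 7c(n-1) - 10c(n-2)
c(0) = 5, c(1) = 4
Characteristic equation: x² - 7x + 10 = 0, which factors as (x - (5))(x - (2)) = 0.
Roots r₁ = 5, r₂ = 2 (distinct).
General solution: c(n) = A·(5)^n + B·(2)^n.
From c(0) = 5: A + B = 5.
From c(1) = 4: 5A + 2B = 4.
Solving: A = -2, B = 7.
So c(n) = 7 \cdot 2^{n} - 2 \cdot 5^{n}.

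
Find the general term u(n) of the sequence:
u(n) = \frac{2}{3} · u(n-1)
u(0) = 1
Pure geometric recurrence with ratio \frac{2}{3}.
By induction u(n) = u(0) · (\frac{2}{3})^n = \left(\frac{2}{3}\right)^{n}.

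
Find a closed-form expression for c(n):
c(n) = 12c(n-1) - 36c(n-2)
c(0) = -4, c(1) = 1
Characteristic equation: x² - 12x + 36 = 0, which is (x - (6))².
Repeated root r = 6.
General solution: c(n) = (A + Bn)·(6)^n.
From c(0) = -4: A = -4.
From c(1) = 1: (A + B)·(6) = 1 ⇒ B = \frac{25}{6}.
So c(n) = \left(\frac{25 n}{6} - 4\right) \cdot (6)^n.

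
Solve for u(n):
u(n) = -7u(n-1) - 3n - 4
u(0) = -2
First-order linear with linear forcing.
Homogeneous solution: u_h(n) = A·(-7)^n.
Try particular u_p(n) = pn + q. Substituting:
  pn + q = -7(p(n-1) + q) - 3n - 4.
Matching the n-coefficient: p = -7p - 3 ⇒ p = - \frac{3}{8}.
Matching constants: q = 7p - 7q - 4 ⇒ q = - \frac{53}{64}.
General: u(n) = A·(-7)^n - \frac{3 n}{8} - \frac{53}{64}.
Apply u(0) = -2: A - \frac{53}{64} = -2 ⇒ A = - \frac{75}{64}.
So u(n) = - \frac{75 \left(-7\right)^{n}}{64} - \frac{3 n}{8} - \frac{53}{64}.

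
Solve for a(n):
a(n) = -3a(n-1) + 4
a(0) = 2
First-order linear non-homogeneous.
Homogeneous solution: a_h(n) = A·(-3)^n.
Try constant particular solution a_p = K: K = -3K + 4 ⇒ K = 1.
General: a(n) = A·(-3)^n + 1.
Apply a(0) = 2: A + 1 = 2 ⇒ A = 1.
So a(n) = \left(-3\right)^{n} + 1.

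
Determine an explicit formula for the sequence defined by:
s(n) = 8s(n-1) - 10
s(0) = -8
First-order linear non-homogeneous.
Homogeneous solution: s_h(n) = A·(8)^n.
Try constant particular solution s_p = K: K = 8K - 10 ⇒ K = \frac{10}{7}.
General: s(n) = A·(8)^n + \frac{10}{7}.
Apply s(0) = -8: A + \frac{10}{7} = -8 ⇒ A = - \frac{66}{7}.
So s(n) = \frac{10}{7} - \frac{66 \cdot 8^{n}}{7}.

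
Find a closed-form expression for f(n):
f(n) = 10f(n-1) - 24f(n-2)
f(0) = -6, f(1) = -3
Characteristic equation: x² - 10x + 24 = 0, which factors as (x - (6))(x - (4)) = 0.
Roots r₁ = 6, r₂ = 4 (distinct).
General solution: f(n) = A·(6)^n + B·(4)^n.
From f(0) = -6: A + B = -6.
From f(1) = -3: 6A + 4B = -3.
Solving: A = \frac{21}{2}, B = - \frac{33}{2}.
So f(n) = - \frac{33 \cdot 4^{n}}{2} + \frac{21 \cdot 6^{n}}{2}.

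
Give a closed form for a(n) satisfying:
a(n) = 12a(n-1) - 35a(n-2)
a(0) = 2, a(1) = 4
Characteristic equation: x² - 12x + 35 = 0, which factors as (x - (7))(x - (5)) = 0.
Roots r₁ = 7, r₂ = 5 (distinct).
General solution: a(n) = A·(7)^n + B·(5)^n.
From a(0) = 2: A + B = 2.
From a(1) = 4: 7A + 5B = 4.
Solving: A = -3, B = 5.
So a(n) = 5 \cdot 5^{n} - 3 \cdot 7^{n}.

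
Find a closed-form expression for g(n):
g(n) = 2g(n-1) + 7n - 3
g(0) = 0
First-order linear with linear forcing.
Homogeneous solution: g_h(n) = A·(2)^n.
Try particular g_p(n) = pn + q. Substituting:
  pn + q = 2(p(n-1) + q) + 7n - 3.
Matching the n-coefficient: p = 2p + 7 ⇒ p = -7.
Matching constants: q = -2p + 2q - 3 ⇒ q = -11.
General: g(n) = A·(2)^n - 7 n - 11.
Apply g(0) = 0: A - 11 = 0 ⇒ A = 11.
So g(n) = 11 \cdot 2^{n} - 7 n - 11.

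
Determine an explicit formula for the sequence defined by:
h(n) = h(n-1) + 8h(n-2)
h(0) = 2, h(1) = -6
Characteristic equation: x² - x - 8 = 0.
Discriminant Δ = (1)² + 4·(8) = 33.
Roots r₁,₂ = (1 ± √33)/2, so r₁ = \frac{1}{2} + \frac{\sqrt{33}}{2}, r₂ = \frac{1}{2} - \frac{\sqrt{33}}{2}.
General solution: h(n) = A·r₁^n + B·r₂^n.
From the initial conditions, A + B = 2 and r₁A + r₂B = -6.
Since r₁ - r₂ = √33: A = (-6 - (2)r₂)/√33 = 1 - \frac{7 \sqrt{33}}{33}, and B = 2 - A = 1 + \frac{7 \sqrt{33}}{33}.
So h(n) = \left(1 - \frac{7 \sqrt{33}}{33}\right)\left(\frac{1}{2} + \frac{\sqrt{33}}{2}\right)^n + \left(1 + \frac{7 \sqrt{33}}{33}\right)\left(\frac{1}{2} - \frac{\sqrt{33}}{2}\right)^n.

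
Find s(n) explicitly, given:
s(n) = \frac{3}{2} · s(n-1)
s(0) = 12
Pure geometric recurrence with ratio \frac{3}{2}.
By induction s(n) = s(0) · (\frac{3}{2})^n = 12 \left(\frac{3}{2}\right)^{n}.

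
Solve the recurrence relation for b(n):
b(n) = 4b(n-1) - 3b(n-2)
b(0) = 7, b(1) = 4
Characteristic equation: x² - 4x + 3 = 0, which factors as (x - (3))(x - (1)) = 0.
Roots r₁ = 3, r₂ = 1 (distinct).
General solution: b(n) = A·(3)^n + B·(1)^n.
From b(0) = 7: A + B = 7.
From b(1) = 4: 3A + B = 4.
Solving: A = - \frac{3}{2}, B = \frac{17}{2}.
So b(n) = \frac{17}{2} - \frac{3 \cdot 3^{n}}{2}.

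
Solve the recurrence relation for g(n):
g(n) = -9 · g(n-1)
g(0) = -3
Pure geometric recurrence with ratio -9.
By induction g(n) = g(0) · (-9)^n = - 3 \left(-9\right)^{n}.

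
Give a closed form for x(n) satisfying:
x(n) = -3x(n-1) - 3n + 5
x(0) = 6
First-order linear with linear forcing.
Homogeneous solution: x_h(n) = A·(-3)^n.
Try particular x_p(n) = pn + q. Substituting:
  pn + q = -3(p(n-1) + q) - 3n + 5.
Matching the n-coefficient: p = -3p - 3 ⇒ p = - \frac{3}{4}.
Matching constants: q = 3p - 3q + 5 ⇒ q = \frac{11}{16}.
General: x(n) = A·(-3)^n - \frac{3 n}{4} + \frac{11}{16}.
Apply x(0) = 6: A + \frac{11}{16} = 6 ⇒ A = \frac{85}{16}.
So x(n) = \frac{85 \left(-3\right)^{n}}{16} - \frac{3 n}{4} + \frac{11}{16}.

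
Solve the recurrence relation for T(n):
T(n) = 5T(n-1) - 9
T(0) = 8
First-order linear non-homogeneous.
Homogeneous solution: T_h(n) = A·(5)^n.
Try constant particular solution T_p = K: K = 5K - 9 ⇒ K = \frac{9}{4}.
General: T(n) = A·(5)^n + \frac{9}{4}.
Apply T(0) = 8: A + \frac{9}{4} = 8 ⇒ A = \frac{23}{4}.
So T(n) = \frac{23 \cdot 5^{n}}{4} + \frac{9}{4}.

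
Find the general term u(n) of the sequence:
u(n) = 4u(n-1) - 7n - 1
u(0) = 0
First-order linear with linear forcing.
Homogeneous solution: u_h(n) = A·(4)^n.
Try particular u_p(n) = pn + q. Substituting:
  pn + q = 4(p(n-1) + q) - 7n - 1.
Matching the n-coefficient: p = 4p - 7 ⇒ p = \frac{7}{3}.
Matching constants: q = -4p + 4q - 1 ⇒ q = \frac{31}{9}.
General: u(n) = A·(4)^n + \frac{7 n}{3} + \frac{31}{9}.
Apply u(0) = 0: A + \frac{31}{9} = 0 ⇒ A = - \frac{31}{9}.
So u(n) = - \frac{31 \cdot 4^{n}}{9} + \frac{7 n}{3} + \frac{31}{9}.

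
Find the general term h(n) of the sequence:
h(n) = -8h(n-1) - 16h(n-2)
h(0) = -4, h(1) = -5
Characteristic equation: x² + 8x + 16 = 0, which is (x - (-4))².
Repeated root r = -4.
General solution: h(n) = (A + Bn)·(-4)^n.
From h(0) = -4: A = -4.
From h(1) = -5: (A + B)·(-4) = -5 ⇒ B = \frac{21}{4}.
So h(n) = \left(\frac{21 n}{4} - 4\right) \cdot (-4)^n.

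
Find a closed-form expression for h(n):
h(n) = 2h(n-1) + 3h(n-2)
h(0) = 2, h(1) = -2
Characteristic equation: x² - 2x - 3 = 0, which factors as (x - (3))(x - (-1)) = 0.
Roots r₁ = 3, r₂ = -1 (distinct).
General solution: h(n) = A·(3)^n + B·(-1)^n.
From h(0) = 2: A + B = 2.
From h(1) = -2: 3A - B = -2.
Solving: A = 0, B = 2.
So h(n) = 2 \left(-1\right)^{n}.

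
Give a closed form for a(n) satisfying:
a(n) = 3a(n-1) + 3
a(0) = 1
First-order linear non-homogeneous.
Homogeneous solution: a_h(n) = A·(3)^n.
Try constant particular solution a_p = K: K = 3K + 3 ⇒ K = - \frac{3}{2}.
General: a(n) = A·(3)^n - \frac{3}{2}.
Apply a(0) = 1: A - \frac{3}{2} = 1 ⇒ A = \frac{5}{2}.
So a(n) = \frac{5 \cdot 3^{n}}{2} - \frac{3}{2}.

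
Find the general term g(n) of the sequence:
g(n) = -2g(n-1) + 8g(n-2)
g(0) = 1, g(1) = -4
Characteristic equation: x² + 2x - 8 = 0, which factors as (x - (-4))(x - (2)) = 0.
Roots r₁ = -4, r₂ = 2 (distinct).
General solution: g(n) = A·(-4)^n + B·(2)^n.
From g(0) = 1: A + B = 1.
From g(1) = -4: -4A + 2B = -4.
Solving: A = 1, B = 0.
So g(n) = \left(-4\right)^{n}.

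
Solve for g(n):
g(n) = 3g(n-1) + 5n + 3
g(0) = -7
First-order linear with linear forcing.
Homogeneous solution: g_h(n) = A·(3)^n.
Try particular g_p(n) = pn + q. Substituting:
  pn + q = 3(p(n-1) + q) + 5n + 3.
Matching the n-coefficient: p = 3p + 5 ⇒ p = - \frac{5}{2}.
Matching constants: q = -3p + 3q + 3 ⇒ q = - \frac{21}{4}.
General: g(n) = A·(3)^n - \frac{5 n}{2} - \frac{21}{4}.
Apply g(0) = -7: A - \frac{21}{4} = -7 ⇒ A = - \frac{7}{4}.
So g(n) = - \frac{7 \cdot 3^{n}}{4} - \frac{5 n}{2} - \frac{21}{4}.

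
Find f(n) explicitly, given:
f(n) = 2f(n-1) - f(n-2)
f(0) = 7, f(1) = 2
Characteristic equation: x² - 2x + 1 = 0, which is (x - (1))².
Repeated root r = 1.
General solution: f(n) = (A + Bn)·(1)^n.
From f(0) = 7: A = 7.
From f(1) = 2: (A + B)·(1) = 2 ⇒ B = -5.
So f(n) = \left(7 - 5 n\right) \cdot (1)^n.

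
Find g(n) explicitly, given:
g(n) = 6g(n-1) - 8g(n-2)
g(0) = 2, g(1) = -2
Characteristic equation: x² - 6x + 8 = 0, which factors as (x - (2))(x - (4)) = 0.
Roots r₁ = 2, r₂ = 4 (distinct).
General solution: g(n) = A·(2)^n + B·(4)^n.
From g(0) = 2: A + B = 2.
From g(1) = -2: 2A + 4B = -2.
Solving: A = 5, B = -3.
So g(n) = 5 \cdot 2^{n} - 3 \cdot 4^{n}.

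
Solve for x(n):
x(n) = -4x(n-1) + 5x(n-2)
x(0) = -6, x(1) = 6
Characteristic equation: x² + 4x - 5 = 0, which factors as (x - (1))(x - (-5)) = 0.
Roots r₁ = 1, r₂ = -5 (distinct).
General solution: x(n) = A·(1)^n + B·(-5)^n.
From x(0) = -6: A + B = -6.
From x(1) = 6: A - 5B = 6.
Solving: A = -4, B = -2.
So x(n) = - 2 \left(-5\right)^{n} - 4.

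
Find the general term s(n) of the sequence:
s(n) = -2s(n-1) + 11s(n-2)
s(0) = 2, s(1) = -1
Characteristic equation: x² + 2x - 11 = 0.
Discriminant Δ = (-2)² + 4·(11) = 48.
Roots r₁,₂ = (-2 ± √48)/2, so r₁ = -1 + 2 \sqrt{3}, r₂ = - 2 \sqrt{3} - 1.
General solution: s(n) = A·r₁^n + B·r₂^n.
From the initial conditions, A + B = 2 and r₁A + r₂B = -1.
Since r₁ - r₂ = √48: A = (-1 - (2)r₂)/√48 = \frac{\sqrt{3}}{12} + 1, and B = 2 - A = 1 - \frac{\sqrt{3}}{12}.
So s(n) = \left(\frac{\sqrt{3}}{12} + 1\right)\left(-1 + 2 \sqrt{3}\right)^n + \left(1 - \frac{\sqrt{3}}{12}\right)\left(- 2 \sqrt{3} - 1\right)^n.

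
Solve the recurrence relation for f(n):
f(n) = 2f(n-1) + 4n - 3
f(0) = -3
First-order linear with linear forcing.
Homogeneous solution: f_h(n) = A·(2)^n.
Try particular f_p(n) = pn + q. Substituting:
  pn + q = 2(p(n-1) + q) + 4n - 3.
Matching the n-coefficient: p = 2p + 4 ⇒ p = -4.
Matching constants: q = -2p + 2q - 3 ⇒ q = -5.
General: f(n) = A·(2)^n - 4 n - 5.
Apply f(0) = -3: A - 5 = -3 ⇒ A = 2.
So f(n) = 2 \cdot 2^{n} - 4 n - 5.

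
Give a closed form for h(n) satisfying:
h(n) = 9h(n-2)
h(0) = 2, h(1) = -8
Characteristic equation: x² - 9 = 0, which factors as (x - (-3))(x - (3)) = 0.
Roots r₁ = -3, r₂ = 3 (distinct).
General solution: h(n) = A·(-3)^n + B·(3)^n.
From h(0) = 2: A + B = 2.
From h(1) = -8: -3A + 3B = -8.
Solving: A = \frac{7}{3}, B = - \frac{1}{3}.
So h(n) = \frac{7 \left(-3\right)^{n}}{3} - \frac{3^{n}}{3}.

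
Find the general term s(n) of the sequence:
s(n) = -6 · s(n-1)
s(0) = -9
Pure geometric recurrence with ratio -6.
By induction s(n) = s(0) · (-6)^n = - 9 \left(-6\right)^{n}.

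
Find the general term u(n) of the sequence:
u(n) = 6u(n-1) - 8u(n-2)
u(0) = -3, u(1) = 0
Characteristic equation: x² - 6x + 8 = 0, which factors as (x - (4))(x - (2)) = 0.
Roots r₁ = 4, r₂ = 2 (distinct).
General solution: u(n) = A·(4)^n + B·(2)^n.
From u(0) = -3: A + B = -3.
From u(1) = 0: 4A + 2B = 0.
Solving: A = 3, B = -6.
So u(n) = - 6 \cdot 2^{n} + 3 \cdot 4^{n}.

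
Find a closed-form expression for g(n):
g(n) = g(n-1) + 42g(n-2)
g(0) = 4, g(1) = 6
Characteristic equation: x² - x - 42 = 0, which factors as (x - (-6))(x - (7)) = 0.
Roots r₁ = -6, r₂ = 7 (distinct).
General solution: g(n) = A·(-6)^n + B·(7)^n.
From g(0) = 4: A + B = 4.
From g(1) = 6: -6A + 7B = 6.
Solving: A = \frac{22}{13}, B = \frac{30}{13}.
So g(n) = \frac{22 \left(-6\right)^{n}}{13} + \frac{30 \cdot 7^{n}}{13}.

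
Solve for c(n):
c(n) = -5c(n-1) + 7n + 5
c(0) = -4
First-order linear with linear forcing.
Homogeneous solution: c_h(n) = A·(-5)^n.
Try particular c_p(n) = pn + q. Substituting:
  pn + q = -5(p(n-1) + q) + 7n + 5.
Matching the n-coefficient: p = -5p + 7 ⇒ p = \frac{7}{6}.
Matching constants: q = 5p - 5q + 5 ⇒ q = \frac{65}{36}.
General: c(n) = A·(-5)^n + \frac{7 n}{6} + \frac{65}{36}.
Apply c(0) = -4: A + \frac{65}{36} = -4 ⇒ A = - \frac{209}{36}.
So c(n) = - \frac{209 \left(-5\right)^{n}}{36} + \frac{7 n}{6} + \frac{65}{36}.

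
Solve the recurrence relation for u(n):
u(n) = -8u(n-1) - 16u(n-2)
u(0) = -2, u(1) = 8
Characteristic equation: x² + 8x + 16 = 0, which is (x - (-4))².
Repeated root r = -4.
General solution: u(n) = (A + Bn)·(-4)^n.
From u(0) = -2: A = -2.
From u(1) = 8: (A + B)·(-4) = 8 ⇒ B = 0.
So u(n) = \left(-2\right) \cdot (-4)^n.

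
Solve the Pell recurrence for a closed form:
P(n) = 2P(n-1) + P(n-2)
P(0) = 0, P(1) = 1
This is the Pell sequence.
Characteristic equation: x² - 2x - 1 = 0; roots r₁ = 1 + \sqrt{2}, r₂ = 1 - \sqrt{2}.
General: P(n) = A·r₁^n + B·r₂^n. Solving with P(0)=0, P(1)=1 gives A = \frac{\sqrt{2}}{4}, B = - \frac{\sqrt{2}}{4}.
So P(n) = \frac{\sqrt{2} \left(- \left(1 - \sqrt{2}\right)^{n} + \left(1 + \sqrt{2}\right)^{n}\right)}{4}.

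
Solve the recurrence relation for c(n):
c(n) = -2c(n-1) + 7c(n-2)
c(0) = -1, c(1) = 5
Characteristic equation: x² + 2x - 7 = 0.
Discriminant Δ = (-2)² + 4·(7) = 32.
Roots r₁,₂ = (-2 ± √32)/2, so r₁ = -1 + 2 \sqrt{2}, r₂ = - 2 \sqrt{2} - 1.
General solution: c(n) = A·r₁^n + B·r₂^n.
From the initial conditions, A + B = -1 and r₁A + r₂B = 5.
Since r₁ - r₂ = √32: A = (5 - (-1)r₂)/√32 = - \frac{1}{2} + \frac{\sqrt{2}}{2}, and B = -1 - A = - \frac{\sqrt{2}}{2} - \frac{1}{2}.
So c(n) = \left(- \frac{1}{2} + \frac{\sqrt{2}}{2}\right)\left(-1 + 2 \sqrt{2}\right)^n + \left(- \frac{\sqrt{2}}{2} - \frac{1}{2}\right)\left(- 2 \sqrt{2} - 1\right)^n.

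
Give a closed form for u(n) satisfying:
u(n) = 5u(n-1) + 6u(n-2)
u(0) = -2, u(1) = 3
Characteristic equation: x² - 5x - 6 = 0, which factors as (x - (-1))(x - (6)) = 0.
Roots r₁ = -1, r₂ = 6 (distinct).
General solution: u(n) = A·(-1)^n + B·(6)^n.
From u(0) = -2: A + B = -2.
From u(1) = 3: -A + 6B = 3.
Solving: A = - \frac{15}{7}, B = \frac{1}{7}.
So u(n) = - \frac{15 \left(-1\right)^{n}}{7} + \frac{6^{n}}{7}.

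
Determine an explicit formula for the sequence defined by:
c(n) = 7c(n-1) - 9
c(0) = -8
First-order linear non-homogeneous.
Homogeneous solution: c_h(n) = A·(7)^n.
Try constant particular solution c_p = K: K = 7K - 9 ⇒ K = \frac{3}{2}.
General: c(n) = A·(7)^n + \frac{3}{2}.
Apply c(0) = -8: A + \frac{3}{2} = -8 ⇒ A = - \frac{19}{2}.
So c(n) = \frac{3}{2} - \frac{19 \cdot 7^{n}}{2}.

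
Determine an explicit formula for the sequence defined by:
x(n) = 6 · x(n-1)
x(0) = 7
Pure geometric recurrence with ratio 6.
By induction x(n) = x(0) · (6)^n = 7 \cdot 6^{n}.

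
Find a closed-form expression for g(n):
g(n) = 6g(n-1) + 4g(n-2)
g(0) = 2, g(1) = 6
Characteristic equation: x² - 6x - 4 = 0.
Discriminant Δ = (6)² + 4·(4) = 52.
Roots r₁,₂ = (6 ± √52)/2, so r₁ = 3 + \sqrt{13}, r₂ = 3 - \sqrt{13}.
General solution: g(n) = A·r₁^n + B·r₂^n.
From the initial conditions, A + B = 2 and r₁A + r₂B = 6.
Since r₁ - r₂ = √52: A = (6 - (2)r₂)/√52 = 1, and B = 2 - A = 1.
So g(n) = \left(1\right)\left(3 + \sqrt{13}\right)^n + \left(1\right)\left(3 - \sqrt{13}\right)^n.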